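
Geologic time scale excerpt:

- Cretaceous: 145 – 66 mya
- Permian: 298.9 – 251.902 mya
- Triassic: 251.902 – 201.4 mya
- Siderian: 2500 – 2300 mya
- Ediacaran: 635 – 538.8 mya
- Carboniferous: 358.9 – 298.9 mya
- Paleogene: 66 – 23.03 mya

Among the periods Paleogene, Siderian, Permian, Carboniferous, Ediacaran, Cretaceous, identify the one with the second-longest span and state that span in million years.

Durations: Paleogene 42.97; Siderian 200; Permian 46.998; Carboniferous 60; Ediacaran 96.2; Cretaceous 79 Myr.
Sorted longest-first: Siderian (200), Ediacaran (96.2), Cretaceous (79), Carboniferous (60), Permian (46.998), Paleogene (42.97).
The second longest is Ediacaran at 96.2 Myr.

Ediacaran, 96.2 million years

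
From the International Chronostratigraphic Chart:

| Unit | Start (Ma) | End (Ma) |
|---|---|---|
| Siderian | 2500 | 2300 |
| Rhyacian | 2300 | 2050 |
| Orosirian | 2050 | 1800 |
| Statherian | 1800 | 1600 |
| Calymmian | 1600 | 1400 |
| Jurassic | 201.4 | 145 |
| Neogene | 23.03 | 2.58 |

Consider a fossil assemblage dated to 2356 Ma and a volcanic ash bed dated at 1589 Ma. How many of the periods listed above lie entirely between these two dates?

The older date is 2356 Ma and the younger is 1589 Ma.
Periods with start < 2356 and end > 1589 Ma: Rhyacian (2300–2050), Orosirian (2050–1800), Statherian (1800–1600).
That is 3 complete periods.

3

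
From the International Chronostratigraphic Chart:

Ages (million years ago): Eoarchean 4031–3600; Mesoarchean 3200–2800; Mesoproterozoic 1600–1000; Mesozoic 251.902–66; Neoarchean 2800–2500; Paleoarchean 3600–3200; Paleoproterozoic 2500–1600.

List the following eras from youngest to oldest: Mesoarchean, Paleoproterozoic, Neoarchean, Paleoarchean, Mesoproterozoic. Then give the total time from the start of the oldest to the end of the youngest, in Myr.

Mesoproterozoic → Paleoproterozoic → Neoarchean → Mesoarchean → Paleoarchean; total span 2600 Myr

From the excerpt: Mesoarchean 3200–2800; Paleoproterozoic 2500–1600; Neoarchean 2800–2500; Paleoarchean 3600–3200; Mesoproterozoic 1600–1000 (Ma).
Larger Ma is earlier, so the oldest is Paleoarchean and the youngest is Mesoproterozoic; youngest to oldest: Mesoproterozoic, Paleoproterozoic, Neoarchean, Mesoarchean, Paleoarchean.
Oldest start 3600 minus youngest end 1000 gives 2600 Myr overall.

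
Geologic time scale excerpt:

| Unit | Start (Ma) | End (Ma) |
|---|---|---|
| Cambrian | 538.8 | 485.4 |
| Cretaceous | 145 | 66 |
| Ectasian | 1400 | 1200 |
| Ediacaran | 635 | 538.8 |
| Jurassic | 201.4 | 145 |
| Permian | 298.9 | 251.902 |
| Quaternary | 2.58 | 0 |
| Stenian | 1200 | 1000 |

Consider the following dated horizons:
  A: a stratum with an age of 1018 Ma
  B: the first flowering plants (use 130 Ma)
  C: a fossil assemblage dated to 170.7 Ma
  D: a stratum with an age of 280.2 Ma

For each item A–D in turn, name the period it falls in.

A: 1018 Ma lies in 1200–1000 Ma, so Stenian.
B: 130 Ma lies in 145–66 Ma, so Cretaceous.
C: 170.7 Ma lies in 201.4–145 Ma, so Jurassic.
D: 280.2 Ma lies in 298.9–251.902 Ma, so Permian.

A — Stenian; B — Cretaceous; C — Jurassic; D — Permian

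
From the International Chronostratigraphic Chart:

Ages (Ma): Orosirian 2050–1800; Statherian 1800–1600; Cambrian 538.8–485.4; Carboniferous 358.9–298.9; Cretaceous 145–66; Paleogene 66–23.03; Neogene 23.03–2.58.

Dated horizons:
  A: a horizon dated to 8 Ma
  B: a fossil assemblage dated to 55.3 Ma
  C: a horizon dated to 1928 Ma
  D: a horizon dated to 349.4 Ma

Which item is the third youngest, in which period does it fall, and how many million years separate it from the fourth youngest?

Smaller Ma means younger, so youngest first: A 8 < B 55.3 < D 349.4 < C 1928.
Counting 3 along gives D (349.4 Ma); the excerpt puts that inside the Carboniferous, 358.9–298.9 Ma.
Next in line is C (1928 Ma), and 1928 − 349.4 = 1578.6 Myr.

D, in the Carboniferous; 1578.6 million years to C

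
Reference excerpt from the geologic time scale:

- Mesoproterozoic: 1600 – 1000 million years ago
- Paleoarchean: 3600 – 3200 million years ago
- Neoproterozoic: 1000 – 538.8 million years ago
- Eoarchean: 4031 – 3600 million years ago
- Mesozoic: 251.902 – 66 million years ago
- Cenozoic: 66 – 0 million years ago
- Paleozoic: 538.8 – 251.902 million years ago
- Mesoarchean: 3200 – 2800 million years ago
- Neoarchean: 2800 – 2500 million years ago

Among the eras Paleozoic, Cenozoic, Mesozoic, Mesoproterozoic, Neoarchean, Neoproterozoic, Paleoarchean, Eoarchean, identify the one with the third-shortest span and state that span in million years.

Durations: Paleozoic 286.898; Cenozoic 66; Mesozoic 185.902; Mesoproterozoic 600; Neoarchean 300; Neoproterozoic 461.2; Paleoarchean 400; Eoarchean 431 Myr.
Sorted shortest-first: Cenozoic (66), Mesozoic (185.902), Paleozoic (286.898), Neoarchean (300), Paleoarchean (400), Eoarchean (431), Neoproterozoic (461.2), Mesoproterozoic (600).
The third shortest is Paleozoic at 286.898 Myr.

Paleozoic, 286.898 million years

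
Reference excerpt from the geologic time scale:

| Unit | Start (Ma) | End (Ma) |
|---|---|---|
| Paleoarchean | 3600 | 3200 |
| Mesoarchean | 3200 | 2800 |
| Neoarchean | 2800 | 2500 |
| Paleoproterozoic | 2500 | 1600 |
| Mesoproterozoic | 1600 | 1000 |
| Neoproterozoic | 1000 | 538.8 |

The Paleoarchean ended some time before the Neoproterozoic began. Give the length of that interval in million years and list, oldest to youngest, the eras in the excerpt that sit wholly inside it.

The Paleoarchean closes at 3200 Ma and the Neoproterozoic opens at 1000 Ma, so the interval is 3200 − 1000 = 2200 Myr.
An era fits inside if it starts at or after 3200 Ma and ends at or before 1000 Ma; oldest first that gives Mesoarchean, Neoarchean, Paleoproterozoic, Mesoproterozoic.

2200 million years; Mesoarchean, Neoarchean, Paleoproterozoic, Mesoproterozoic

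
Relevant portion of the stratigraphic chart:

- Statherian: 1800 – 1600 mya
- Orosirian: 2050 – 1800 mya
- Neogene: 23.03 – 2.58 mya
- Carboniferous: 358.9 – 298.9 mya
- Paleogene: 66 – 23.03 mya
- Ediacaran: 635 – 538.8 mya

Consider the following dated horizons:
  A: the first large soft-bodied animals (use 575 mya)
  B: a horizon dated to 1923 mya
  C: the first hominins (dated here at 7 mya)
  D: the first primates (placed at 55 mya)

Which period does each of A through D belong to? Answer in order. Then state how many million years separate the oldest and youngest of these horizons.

A — Ediacaran; B — Orosirian; C — Neogene; D — Paleogene; span 1916 million years

Match each age against the start–end ranges in the excerpt: A = 575 Ma → Ediacaran (635–538.8); B = 1923 Ma → Orosirian (2050–1800); C = 7 Ma → Neogene (23.03–2.58); D = 55 Ma → Paleogene (66–23.03).
The largest age is 1923 Ma and the smallest is 7 Ma; their difference is 1916 Myr.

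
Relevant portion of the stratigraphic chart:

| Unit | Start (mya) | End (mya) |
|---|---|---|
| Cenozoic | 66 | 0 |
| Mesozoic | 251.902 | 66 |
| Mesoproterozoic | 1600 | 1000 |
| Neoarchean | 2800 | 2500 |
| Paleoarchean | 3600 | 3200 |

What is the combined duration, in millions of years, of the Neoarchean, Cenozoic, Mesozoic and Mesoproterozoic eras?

Each duration: Neoarchean = 300; Cenozoic = 66; Mesozoic = 185.902; Mesoproterozoic = 600.
Sum: 300 + 66 + 185.902 + 600 = 1151.902 Myr.

1151.902 million years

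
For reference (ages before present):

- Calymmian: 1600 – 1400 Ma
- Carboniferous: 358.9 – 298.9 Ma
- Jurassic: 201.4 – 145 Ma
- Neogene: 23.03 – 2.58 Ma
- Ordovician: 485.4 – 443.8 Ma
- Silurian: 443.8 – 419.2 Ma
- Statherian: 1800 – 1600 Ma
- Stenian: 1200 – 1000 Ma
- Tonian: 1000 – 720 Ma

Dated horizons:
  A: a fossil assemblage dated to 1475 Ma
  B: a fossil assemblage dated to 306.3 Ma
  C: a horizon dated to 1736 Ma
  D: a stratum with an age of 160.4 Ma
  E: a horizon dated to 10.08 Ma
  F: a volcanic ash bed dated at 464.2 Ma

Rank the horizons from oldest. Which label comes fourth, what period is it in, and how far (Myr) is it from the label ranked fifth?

B, in the Carboniferous; 145.9 million years to D

Sorted oldest-first by Ma: C (1736), A (1475), F (464.2), B (306.3), D (160.4), E (10.08).
The fourth oldest is B at 306.3 Ma, which lies in 358.9–298.9 Ma: the Carboniferous.
The fifth oldest is D at 160.4 Ma; separation = |306.3 − 160.4| = 145.9 Myr.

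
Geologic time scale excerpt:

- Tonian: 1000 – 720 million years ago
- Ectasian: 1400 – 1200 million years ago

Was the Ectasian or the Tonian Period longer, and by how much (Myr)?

Tonian, by 80 million years

Ectasian: 1400 − 1200 = 200 Myr.
Tonian: 1000 − 720 = 280 Myr.
Difference: 280 − 200 = 80 Myr, so the Tonian was longer.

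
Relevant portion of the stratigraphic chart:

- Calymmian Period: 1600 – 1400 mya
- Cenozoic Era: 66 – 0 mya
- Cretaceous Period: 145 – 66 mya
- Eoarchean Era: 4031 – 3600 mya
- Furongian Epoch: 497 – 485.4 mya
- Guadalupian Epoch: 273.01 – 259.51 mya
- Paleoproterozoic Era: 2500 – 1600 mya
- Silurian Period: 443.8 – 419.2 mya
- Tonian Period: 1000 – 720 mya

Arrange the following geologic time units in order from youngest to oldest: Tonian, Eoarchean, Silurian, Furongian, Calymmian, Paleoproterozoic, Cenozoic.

The oldest of these is Eoarchean (starts 4031 Ma) and the youngest is Cenozoic (ends 0 Ma).
In between, by decreasing start age: Paleoproterozoic (2500), Calymmian (1600), Tonian (1000), Furongian (497), Silurian (443.8).
Listing youngest first means reversing that sequence.

Cenozoic, then Silurian, then Furongian, then Tonian, then Calymmian, then Paleoproterozoic, then Eoarchean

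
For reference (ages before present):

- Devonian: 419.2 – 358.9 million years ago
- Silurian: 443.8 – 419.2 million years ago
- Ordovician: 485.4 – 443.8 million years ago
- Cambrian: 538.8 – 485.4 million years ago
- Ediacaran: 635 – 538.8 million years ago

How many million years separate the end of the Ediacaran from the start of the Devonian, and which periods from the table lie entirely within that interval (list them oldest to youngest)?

119.6 million years; Cambrian, Ordovician, Silurian

The Ediacaran closes at 538.8 Ma and the Devonian opens at 419.2 Ma, so the interval is 538.8 − 419.2 = 119.6 Myr.
A period fits inside if it starts at or after 538.8 Ma and ends at or before 419.2 Ma; oldest first that gives Cambrian, Ordovician, Silurian.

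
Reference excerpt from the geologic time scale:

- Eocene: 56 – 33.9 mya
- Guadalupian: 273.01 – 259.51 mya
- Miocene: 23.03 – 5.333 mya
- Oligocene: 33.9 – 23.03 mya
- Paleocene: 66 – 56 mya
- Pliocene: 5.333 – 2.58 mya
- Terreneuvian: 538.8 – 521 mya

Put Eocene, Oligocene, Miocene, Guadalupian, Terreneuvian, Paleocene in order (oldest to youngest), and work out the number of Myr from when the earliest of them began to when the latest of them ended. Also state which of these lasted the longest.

From the excerpt: Eocene 56–33.9; Oligocene 33.9–23.03; Miocene 23.03–5.333; Guadalupian 273.01–259.51; Terreneuvian 538.8–521; Paleocene 66–56 (Ma).
Larger Ma is earlier, so the oldest is Terreneuvian and the youngest is Miocene; oldest to youngest: Terreneuvian, Guadalupian, Paleocene, Eocene, Oligocene, Miocene.
Oldest start 538.8 minus youngest end 5.333 gives 533.467 Myr overall.
Individual lengths (start − end): Eocene 22.1; Paleocene 10; Guadalupian 13.5; Miocene 17.697; Oligocene 10.87; Terreneuvian 17.8. The largest is Eocene at 22.1 Myr.

Terreneuvian, Guadalupian, Paleocene, Eocene, Oligocene, Miocene; total span 533.467 Myr; longest is Eocene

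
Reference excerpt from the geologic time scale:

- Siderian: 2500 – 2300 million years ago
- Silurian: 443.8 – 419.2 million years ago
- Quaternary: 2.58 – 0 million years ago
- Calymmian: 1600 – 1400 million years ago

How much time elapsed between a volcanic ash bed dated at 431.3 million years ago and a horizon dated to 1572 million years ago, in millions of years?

1140.7 million years

1572 − 431.3 = 1140.7 million years.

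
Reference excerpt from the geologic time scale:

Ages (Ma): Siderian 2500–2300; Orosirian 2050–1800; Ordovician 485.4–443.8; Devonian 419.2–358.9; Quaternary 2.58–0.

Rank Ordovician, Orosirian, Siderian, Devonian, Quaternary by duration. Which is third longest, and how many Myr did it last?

Durations: Ordovician 41.6; Orosirian 250; Siderian 200; Devonian 60.3; Quaternary 2.58 Myr.
Sorted longest-first: Orosirian (250), Siderian (200), Devonian (60.3), Ordovician (41.6), Quaternary (2.58).
The third longest is Devonian at 60.3 Myr.

Devonian, 60.3 million years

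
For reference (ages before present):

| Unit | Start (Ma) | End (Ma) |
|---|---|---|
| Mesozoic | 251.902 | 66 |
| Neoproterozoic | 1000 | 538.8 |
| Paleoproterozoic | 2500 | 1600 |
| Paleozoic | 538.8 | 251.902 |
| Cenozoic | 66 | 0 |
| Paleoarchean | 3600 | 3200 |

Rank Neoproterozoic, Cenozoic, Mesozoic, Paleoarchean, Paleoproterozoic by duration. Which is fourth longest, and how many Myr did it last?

Durations: Neoproterozoic 461.2; Cenozoic 66; Mesozoic 185.902; Paleoarchean 400; Paleoproterozoic 900 Myr.
Sorted longest-first: Paleoproterozoic (900), Neoproterozoic (461.2), Paleoarchean (400), Mesozoic (185.902), Cenozoic (66).
The fourth longest is Mesozoic at 185.902 Myr.

Mesozoic, 185.902 million years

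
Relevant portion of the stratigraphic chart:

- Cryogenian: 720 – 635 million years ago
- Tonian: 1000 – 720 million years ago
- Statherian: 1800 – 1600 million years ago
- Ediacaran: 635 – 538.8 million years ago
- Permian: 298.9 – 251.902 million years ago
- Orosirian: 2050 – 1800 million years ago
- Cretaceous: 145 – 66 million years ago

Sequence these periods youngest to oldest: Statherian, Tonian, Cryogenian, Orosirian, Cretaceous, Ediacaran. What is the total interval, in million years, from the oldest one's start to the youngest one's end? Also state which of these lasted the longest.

Cretaceous, Ediacaran, Cryogenian, Tonian, Statherian, Orosirian; total span 1984 Myr; longest is Tonian

From the excerpt: Statherian 1800–1600; Tonian 1000–720; Cryogenian 720–635; Orosirian 2050–1800; Cretaceous 145–66; Ediacaran 635–538.8 (Ma).
Larger Ma is earlier, so the oldest is Orosirian and the youngest is Cretaceous; youngest to oldest: Cretaceous, Ediacaran, Cryogenian, Tonian, Statherian, Orosirian.
Oldest start 2050 minus youngest end 66 gives 1984 Myr overall.
Individual lengths (start − end): Cretaceous 79; Statherian 200; Ediacaran 96.2; Tonian 280; Orosirian 250; Cryogenian 85. The largest is Tonian at 280 Myr.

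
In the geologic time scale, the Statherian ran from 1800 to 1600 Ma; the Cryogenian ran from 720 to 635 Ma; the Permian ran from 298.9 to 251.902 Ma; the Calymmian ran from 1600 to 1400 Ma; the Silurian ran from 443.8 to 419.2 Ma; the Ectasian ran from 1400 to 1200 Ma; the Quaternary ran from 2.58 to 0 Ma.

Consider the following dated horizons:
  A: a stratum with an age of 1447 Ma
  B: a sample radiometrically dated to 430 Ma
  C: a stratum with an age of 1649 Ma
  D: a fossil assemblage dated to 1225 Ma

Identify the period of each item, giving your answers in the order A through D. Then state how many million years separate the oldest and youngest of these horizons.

Match each age against the start–end ranges in the excerpt: A = 1447 Ma → Calymmian (1600–1400); B = 430 Ma → Silurian (443.8–419.2); C = 1649 Ma → Statherian (1800–1600); D = 1225 Ma → Ectasian (1400–1200).
The largest age is 1649 Ma and the smallest is 430 Ma; their difference is 1219 Myr.

A — Calymmian; B — Silurian; C — Statherian; D — Ectasian; span 1219 million years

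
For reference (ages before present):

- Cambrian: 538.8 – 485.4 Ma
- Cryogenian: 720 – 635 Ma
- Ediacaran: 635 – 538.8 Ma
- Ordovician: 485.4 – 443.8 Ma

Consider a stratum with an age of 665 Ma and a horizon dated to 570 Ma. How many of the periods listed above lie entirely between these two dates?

Checking each listed span, none has both start < 665 Ma and end > 570 Ma — every period straddles one of the two dates or lies outside them — so the count is 0.

0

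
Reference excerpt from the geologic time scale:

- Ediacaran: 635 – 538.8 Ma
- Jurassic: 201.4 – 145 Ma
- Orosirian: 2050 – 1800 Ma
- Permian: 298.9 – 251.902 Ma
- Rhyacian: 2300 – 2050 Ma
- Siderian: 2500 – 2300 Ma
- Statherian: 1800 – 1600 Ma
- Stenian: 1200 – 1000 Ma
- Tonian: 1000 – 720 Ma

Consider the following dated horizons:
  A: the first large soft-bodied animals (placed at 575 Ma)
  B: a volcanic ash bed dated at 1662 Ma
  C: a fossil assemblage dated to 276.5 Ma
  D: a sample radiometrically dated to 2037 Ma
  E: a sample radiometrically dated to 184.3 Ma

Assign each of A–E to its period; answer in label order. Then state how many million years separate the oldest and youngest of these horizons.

A: 575 Ma lies in 635–538.8 Ma, so Ediacaran.
B: 1662 Ma lies in 1800–1600 Ma, so Statherian.
C: 276.5 Ma lies in 298.9–251.902 Ma, so Permian.
D: 2037 Ma lies in 2050–1800 Ma, so Orosirian.
E: 184.3 Ma lies in 201.4–145 Ma, so Jurassic.
Oldest = 2037 Ma, youngest = 184.3 Ma → span 1852.7 Myr.

A — Ediacaran; B — Statherian; C — Permian; D — Orosirian; E — Jurassic; span 1852.7 million years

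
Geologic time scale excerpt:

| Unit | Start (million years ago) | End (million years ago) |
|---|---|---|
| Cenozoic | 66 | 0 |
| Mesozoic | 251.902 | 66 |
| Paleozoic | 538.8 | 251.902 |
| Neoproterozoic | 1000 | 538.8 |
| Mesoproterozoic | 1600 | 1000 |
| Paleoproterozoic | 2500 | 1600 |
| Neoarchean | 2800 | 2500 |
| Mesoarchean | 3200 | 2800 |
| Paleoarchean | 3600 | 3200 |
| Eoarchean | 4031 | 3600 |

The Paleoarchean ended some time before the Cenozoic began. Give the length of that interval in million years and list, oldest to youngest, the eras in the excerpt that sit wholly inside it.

3134 million years; Mesoarchean, Neoarchean, Paleoproterozoic, Mesoproterozoic, Neoproterozoic, Paleozoic, Mesozoic

The Paleoarchean closes at 3200 Ma and the Cenozoic opens at 66 Ma, so the interval is 3200 − 66 = 3134 Myr.
An era fits inside if it starts at or after 3200 Ma and ends at or before 66 Ma; oldest first that gives Mesoarchean, Neoarchean, Paleoproterozoic, Mesoproterozoic, Neoproterozoic, Paleozoic, Mesozoic.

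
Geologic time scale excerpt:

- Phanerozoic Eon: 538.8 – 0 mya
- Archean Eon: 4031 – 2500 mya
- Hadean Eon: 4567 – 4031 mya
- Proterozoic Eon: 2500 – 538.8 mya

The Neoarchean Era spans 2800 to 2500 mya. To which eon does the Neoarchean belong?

The Neoarchean (2800–2500 Ma) lies entirely within 4031–2500 Ma, the Archean Eon.

Archean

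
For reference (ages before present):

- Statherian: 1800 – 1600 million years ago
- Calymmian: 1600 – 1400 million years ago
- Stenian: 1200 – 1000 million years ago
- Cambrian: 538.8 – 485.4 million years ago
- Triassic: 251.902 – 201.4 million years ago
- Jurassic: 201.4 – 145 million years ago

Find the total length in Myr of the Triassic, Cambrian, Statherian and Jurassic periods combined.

Each duration: Triassic = 50.502; Cambrian = 53.4; Statherian = 200; Jurassic = 56.4.
Sum: 50.502 + 53.4 + 200 + 56.4 = 360.302 Myr.

360.302 million years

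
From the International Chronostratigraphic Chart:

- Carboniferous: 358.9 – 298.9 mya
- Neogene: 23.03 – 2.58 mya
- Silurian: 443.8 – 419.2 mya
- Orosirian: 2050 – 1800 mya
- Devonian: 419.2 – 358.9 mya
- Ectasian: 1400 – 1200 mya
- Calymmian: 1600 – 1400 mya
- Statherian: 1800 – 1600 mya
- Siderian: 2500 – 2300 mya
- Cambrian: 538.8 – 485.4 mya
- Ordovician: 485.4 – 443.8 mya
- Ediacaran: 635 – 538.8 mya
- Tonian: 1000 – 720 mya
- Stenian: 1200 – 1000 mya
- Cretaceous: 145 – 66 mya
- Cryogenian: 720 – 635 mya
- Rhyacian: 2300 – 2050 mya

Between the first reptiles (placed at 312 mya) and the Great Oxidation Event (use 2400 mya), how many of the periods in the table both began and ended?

2400 Ma sits inside the Siderian (2500–2300) and 312 Ma inside the Carboniferous (358.9–298.9); neither of those is wholly between the two dates.
The listed periods lying completely between them are Rhyacian, Orosirian, Statherian, Calymmian, Ectasian, Stenian, Tonian, Cryogenian, Ediacaran, Cambrian, Ordovician, Silurian, Devonian — 13 in all.

13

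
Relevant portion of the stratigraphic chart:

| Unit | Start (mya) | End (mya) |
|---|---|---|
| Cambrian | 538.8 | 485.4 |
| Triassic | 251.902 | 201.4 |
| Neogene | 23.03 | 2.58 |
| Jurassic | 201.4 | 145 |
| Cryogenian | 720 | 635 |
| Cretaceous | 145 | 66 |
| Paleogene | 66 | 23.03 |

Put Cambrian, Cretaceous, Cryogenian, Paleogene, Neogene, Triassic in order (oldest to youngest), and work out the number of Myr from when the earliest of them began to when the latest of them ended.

Start ages (Ma): Cryogenian 720, Cambrian 538.8, Triassic 251.902, Cretaceous 145, Paleogene 66, Neogene 23.03.
Ordered oldest to youngest: Cryogenian, Cambrian, Triassic, Cretaceous, Paleogene, Neogene.
Span = 720 − 2.58 = 717.42 Myr.

Cryogenian → Cambrian → Triassic → Cretaceous → Paleogene → Neogene; total span 717.42 Myr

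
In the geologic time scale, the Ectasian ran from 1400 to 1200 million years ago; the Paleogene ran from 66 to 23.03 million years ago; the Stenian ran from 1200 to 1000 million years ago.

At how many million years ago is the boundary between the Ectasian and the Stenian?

The Ectasian ends and the Stenian begins at 1200 million years ago.

1200 million years ago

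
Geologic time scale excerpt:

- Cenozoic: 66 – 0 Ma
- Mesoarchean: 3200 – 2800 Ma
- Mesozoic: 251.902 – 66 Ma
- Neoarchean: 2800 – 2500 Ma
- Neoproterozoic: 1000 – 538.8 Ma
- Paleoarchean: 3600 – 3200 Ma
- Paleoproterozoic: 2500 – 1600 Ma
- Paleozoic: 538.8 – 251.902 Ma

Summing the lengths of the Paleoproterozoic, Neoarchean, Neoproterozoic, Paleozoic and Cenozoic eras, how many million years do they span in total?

2014.098 million years

Each duration: Paleoproterozoic = 900; Neoarchean = 300; Neoproterozoic = 461.2; Paleozoic = 286.898; Cenozoic = 66.
Sum: 900 + 300 + 461.2 + 286.898 + 66 = 2014.098 Myr.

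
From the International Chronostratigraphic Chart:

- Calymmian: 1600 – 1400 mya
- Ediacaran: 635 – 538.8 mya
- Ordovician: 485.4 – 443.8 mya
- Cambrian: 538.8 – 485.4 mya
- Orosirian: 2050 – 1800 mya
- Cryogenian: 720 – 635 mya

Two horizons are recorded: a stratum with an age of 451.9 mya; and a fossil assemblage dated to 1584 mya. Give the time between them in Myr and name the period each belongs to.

Elapsed time: 1584 − 451.9 = 1132.1 Myr.
451.9 Ma lies within 485.4–443.8 Ma: Ordovician.
1584 Ma lies within 1600–1400 Ma: Calymmian.

1132.1 million years apart; the first in the Ordovician, the second in the Calymmian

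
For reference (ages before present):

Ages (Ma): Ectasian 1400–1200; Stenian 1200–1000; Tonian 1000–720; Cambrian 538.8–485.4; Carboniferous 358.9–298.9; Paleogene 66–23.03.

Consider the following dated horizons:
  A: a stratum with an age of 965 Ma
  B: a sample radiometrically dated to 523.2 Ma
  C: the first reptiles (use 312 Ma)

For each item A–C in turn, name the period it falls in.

A: 965 Ma lies in 1000–720 Ma, so Tonian.
B: 523.2 Ma lies in 538.8–485.4 Ma, so Cambrian.
C: 312 Ma lies in 358.9–298.9 Ma, so Carboniferous.

A — Tonian; B — Cambrian; C — Carboniferous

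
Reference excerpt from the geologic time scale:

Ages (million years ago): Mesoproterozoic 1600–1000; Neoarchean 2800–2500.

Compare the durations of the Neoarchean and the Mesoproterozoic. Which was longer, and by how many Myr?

Neoarchean: 2800 − 2500 = 300 Myr.
Mesoproterozoic: 1600 − 1000 = 600 Myr.
Difference: 600 − 300 = 300 Myr, so the Mesoproterozoic was longer.

Mesoproterozoic, by 300 million years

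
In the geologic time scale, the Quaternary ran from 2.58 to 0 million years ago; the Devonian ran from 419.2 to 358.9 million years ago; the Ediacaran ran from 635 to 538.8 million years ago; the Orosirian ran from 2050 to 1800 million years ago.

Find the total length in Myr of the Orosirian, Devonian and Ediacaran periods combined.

406.5 million years

Each duration: Orosirian = 250; Devonian = 60.3; Ediacaran = 96.2.
Sum: 250 + 60.3 + 96.2 = 406.5 Myr.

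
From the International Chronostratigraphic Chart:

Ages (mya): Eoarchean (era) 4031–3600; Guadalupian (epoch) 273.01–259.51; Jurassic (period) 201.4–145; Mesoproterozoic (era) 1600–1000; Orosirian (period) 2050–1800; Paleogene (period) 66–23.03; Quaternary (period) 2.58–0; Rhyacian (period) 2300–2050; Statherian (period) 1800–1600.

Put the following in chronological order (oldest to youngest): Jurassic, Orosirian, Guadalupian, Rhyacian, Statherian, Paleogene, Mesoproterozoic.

Sorting by start age (descending Ma, since larger Ma = older): Rhyacian start 2300, Orosirian start 2050, Statherian start 1800, Mesoproterozoic start 1600, Guadalupian start 273.01, Jurassic start 201.4, Paleogene start 66.

Rhyacian, then Orosirian, then Statherian, then Mesoproterozoic, then Guadalupian, then Jurassic, then Paleogene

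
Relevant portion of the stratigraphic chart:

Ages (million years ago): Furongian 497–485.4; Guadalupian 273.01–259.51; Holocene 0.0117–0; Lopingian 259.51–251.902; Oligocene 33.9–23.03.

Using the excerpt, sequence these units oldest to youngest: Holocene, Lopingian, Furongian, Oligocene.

Sorting by start age (descending Ma, since larger Ma = older): Furongian start 497, Lopingian start 259.51, Oligocene start 33.9, Holocene start 0.0117.

Furongian, then Lopingian, then Oligocene, then Holocene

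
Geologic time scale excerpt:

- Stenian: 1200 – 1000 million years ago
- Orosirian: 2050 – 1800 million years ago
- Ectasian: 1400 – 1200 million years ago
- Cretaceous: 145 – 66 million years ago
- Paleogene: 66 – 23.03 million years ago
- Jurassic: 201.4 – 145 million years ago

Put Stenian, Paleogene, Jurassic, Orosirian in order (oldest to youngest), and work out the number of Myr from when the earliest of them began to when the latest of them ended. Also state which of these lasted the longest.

Start ages (Ma): Orosirian 2050, Stenian 1200, Jurassic 201.4, Paleogene 66.
Ordered oldest to youngest: Orosirian, Stenian, Jurassic, Paleogene.
Span = 2050 − 23.03 = 2026.97 Myr.
Durations: Orosirian 250, Stenian 200, Paleogene 42.97, Jurassic 56.4 → longest is Orosirian (250 Myr).

Orosirian, Stenian, Jurassic, Paleogene; total span 2026.97 Myr; longest is Orosirian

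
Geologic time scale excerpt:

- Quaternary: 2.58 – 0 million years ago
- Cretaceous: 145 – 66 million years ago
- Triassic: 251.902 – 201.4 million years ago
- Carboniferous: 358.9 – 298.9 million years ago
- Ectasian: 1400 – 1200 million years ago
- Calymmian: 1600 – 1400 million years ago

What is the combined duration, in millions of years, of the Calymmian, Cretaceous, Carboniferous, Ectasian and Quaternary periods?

Each duration: Calymmian = 200; Cretaceous = 79; Carboniferous = 60; Ectasian = 200; Quaternary = 2.58.
Sum: 200 + 79 + 60 + 200 + 2.58 = 541.58 Myr.

541.58 million years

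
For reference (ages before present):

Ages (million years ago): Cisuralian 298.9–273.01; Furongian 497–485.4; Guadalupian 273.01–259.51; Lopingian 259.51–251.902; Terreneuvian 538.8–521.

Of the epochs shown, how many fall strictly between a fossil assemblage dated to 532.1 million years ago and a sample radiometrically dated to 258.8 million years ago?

3

The older date is 532.1 Ma and the younger is 258.8 Ma.
Epochs with start < 532.1 and end > 258.8 Ma: Furongian (497–485.4), Cisuralian (298.9–273.01), Guadalupian (273.01–259.51).
That is 3 complete epochs.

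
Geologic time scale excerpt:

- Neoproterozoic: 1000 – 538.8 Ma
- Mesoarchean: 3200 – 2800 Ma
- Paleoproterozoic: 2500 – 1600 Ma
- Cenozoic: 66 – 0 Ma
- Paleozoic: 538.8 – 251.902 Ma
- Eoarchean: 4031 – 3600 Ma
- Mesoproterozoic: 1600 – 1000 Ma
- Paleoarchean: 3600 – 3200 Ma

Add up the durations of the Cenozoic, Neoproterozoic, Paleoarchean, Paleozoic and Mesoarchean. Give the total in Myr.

Each duration: Cenozoic = 66; Neoproterozoic = 461.2; Paleoarchean = 400; Paleozoic = 286.898; Mesoarchean = 400.
Sum: 66 + 461.2 + 400 + 286.898 + 400 = 1614.098 Myr.

1614.098 million years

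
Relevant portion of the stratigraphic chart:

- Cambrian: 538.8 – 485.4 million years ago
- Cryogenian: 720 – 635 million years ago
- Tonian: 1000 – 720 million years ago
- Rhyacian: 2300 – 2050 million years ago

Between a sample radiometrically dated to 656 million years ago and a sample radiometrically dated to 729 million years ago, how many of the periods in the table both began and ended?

The older date is 729 Ma and the younger is 656 Ma.
No period both begins after 729 Ma and ends before 656 Ma, so the count is 0.

0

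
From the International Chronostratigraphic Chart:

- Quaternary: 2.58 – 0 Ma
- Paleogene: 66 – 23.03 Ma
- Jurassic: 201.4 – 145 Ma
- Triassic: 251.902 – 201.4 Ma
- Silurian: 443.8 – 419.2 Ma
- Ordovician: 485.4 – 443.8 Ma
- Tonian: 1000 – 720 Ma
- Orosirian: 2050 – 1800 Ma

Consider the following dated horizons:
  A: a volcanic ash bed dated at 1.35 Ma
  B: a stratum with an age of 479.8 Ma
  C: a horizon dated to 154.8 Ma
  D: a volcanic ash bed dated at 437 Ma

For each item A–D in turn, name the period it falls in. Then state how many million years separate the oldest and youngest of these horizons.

A — Quaternary; B — Ordovician; C — Jurassic; D — Silurian; span 478.45 million years

Match each age against the start–end ranges in the excerpt: A = 1.35 Ma → Quaternary (2.58–0); B = 479.8 Ma → Ordovician (485.4–443.8); C = 154.8 Ma → Jurassic (201.4–145); D = 437 Ma → Silurian (443.8–419.2).
The largest age is 479.8 Ma and the smallest is 1.35 Ma; their difference is 478.45 Myr.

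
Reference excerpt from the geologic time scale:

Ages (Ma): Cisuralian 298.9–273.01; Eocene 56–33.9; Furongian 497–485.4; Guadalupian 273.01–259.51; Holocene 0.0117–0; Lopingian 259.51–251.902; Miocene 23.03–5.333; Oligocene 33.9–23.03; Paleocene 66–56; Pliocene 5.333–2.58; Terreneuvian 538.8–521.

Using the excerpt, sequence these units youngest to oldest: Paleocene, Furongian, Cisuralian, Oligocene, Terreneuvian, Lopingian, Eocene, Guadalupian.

Read off each span (Ma): Paleocene 66–56; Furongian 497–485.4; Cisuralian 298.9–273.01; Oligocene 33.9–23.03; Terreneuvian 538.8–521; Lopingian 259.51–251.902; Eocene 56–33.9; Guadalupian 273.01–259.51.
Larger Ma is older, so oldest→youngest is Terreneuvian, Furongian, Cisuralian, Guadalupian, Lopingian, Paleocene, Eocene, Oligocene; reverse it for youngest→oldest.

Oligocene → Eocene → Paleocene → Lopingian → Guadalupian → Cisuralian → Furongian → Terreneuvian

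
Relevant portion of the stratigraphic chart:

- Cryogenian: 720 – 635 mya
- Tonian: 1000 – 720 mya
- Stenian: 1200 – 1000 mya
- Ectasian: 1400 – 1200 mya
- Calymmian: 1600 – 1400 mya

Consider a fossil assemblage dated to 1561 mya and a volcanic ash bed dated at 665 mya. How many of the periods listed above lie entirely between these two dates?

3

The older date is 1561 Ma and the younger is 665 Ma.
Periods with start < 1561 and end > 665 Ma: Ectasian (1400–1200), Stenian (1200–1000), Tonian (1000–720).
That is 3 complete periods.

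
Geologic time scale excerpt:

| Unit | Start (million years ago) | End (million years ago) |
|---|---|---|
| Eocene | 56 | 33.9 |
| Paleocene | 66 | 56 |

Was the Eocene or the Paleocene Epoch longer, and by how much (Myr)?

Eocene, by 12.1 million years

Eocene: 56 − 33.9 = 22.1 Myr.
Paleocene: 66 − 56 = 10 Myr.
Difference: 22.1 − 10 = 12.1 Myr, so the Eocene was longer.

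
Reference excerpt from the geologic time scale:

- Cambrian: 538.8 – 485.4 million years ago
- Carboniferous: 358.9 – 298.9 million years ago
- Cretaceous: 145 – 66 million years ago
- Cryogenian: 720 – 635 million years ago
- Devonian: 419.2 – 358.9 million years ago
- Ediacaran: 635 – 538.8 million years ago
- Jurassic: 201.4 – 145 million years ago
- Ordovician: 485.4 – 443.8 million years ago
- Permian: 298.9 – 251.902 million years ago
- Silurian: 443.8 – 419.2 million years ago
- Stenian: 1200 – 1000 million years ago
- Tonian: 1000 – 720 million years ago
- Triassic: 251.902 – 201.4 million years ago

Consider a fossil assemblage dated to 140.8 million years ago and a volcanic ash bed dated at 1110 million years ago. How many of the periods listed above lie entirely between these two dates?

11

The older date is 1110 Ma and the younger is 140.8 Ma.
Periods with start < 1110 and end > 140.8 Ma: Tonian (1000–720), Cryogenian (720–635), Ediacaran (635–538.8), Cambrian (538.8–485.4), Ordovician (485.4–443.8), Silurian (443.8–419.2), Devonian (419.2–358.9), Carboniferous (358.9–298.9), Permian (298.9–251.902), Triassic (251.902–201.4), Jurassic (201.4–145).
That is 11 complete periods.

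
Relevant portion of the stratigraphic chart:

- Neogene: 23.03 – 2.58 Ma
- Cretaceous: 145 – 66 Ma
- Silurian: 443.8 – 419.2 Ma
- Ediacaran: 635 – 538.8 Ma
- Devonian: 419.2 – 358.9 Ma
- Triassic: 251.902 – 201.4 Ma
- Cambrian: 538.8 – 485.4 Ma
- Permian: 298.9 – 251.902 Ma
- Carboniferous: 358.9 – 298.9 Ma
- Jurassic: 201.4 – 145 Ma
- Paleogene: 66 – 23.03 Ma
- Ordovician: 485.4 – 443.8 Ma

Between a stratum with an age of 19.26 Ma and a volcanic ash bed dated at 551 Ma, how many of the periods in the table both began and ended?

The older date is 551 Ma and the younger is 19.26 Ma.
Periods with start < 551 and end > 19.26 Ma: Cambrian (538.8–485.4), Ordovician (485.4–443.8), Silurian (443.8–419.2), Devonian (419.2–358.9), Carboniferous (358.9–298.9), Permian (298.9–251.902), Triassic (251.902–201.4), Jurassic (201.4–145), Cretaceous (145–66), Paleogene (66–23.03).
That is 10 complete periods.

10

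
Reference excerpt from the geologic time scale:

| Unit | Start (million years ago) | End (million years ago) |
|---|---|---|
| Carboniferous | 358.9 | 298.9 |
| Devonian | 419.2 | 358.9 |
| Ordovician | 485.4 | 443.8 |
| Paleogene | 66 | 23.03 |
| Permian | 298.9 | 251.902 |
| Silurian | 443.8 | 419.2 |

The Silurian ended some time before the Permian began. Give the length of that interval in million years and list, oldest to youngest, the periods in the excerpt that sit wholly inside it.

120.3 million years; Devonian, Carboniferous

The Silurian closes at 419.2 Ma and the Permian opens at 298.9 Ma, so the interval is 419.2 − 298.9 = 120.3 Myr.
A period fits inside if it starts at or after 419.2 Ma and ends at or before 298.9 Ma; oldest first that gives Devonian, Carboniferous.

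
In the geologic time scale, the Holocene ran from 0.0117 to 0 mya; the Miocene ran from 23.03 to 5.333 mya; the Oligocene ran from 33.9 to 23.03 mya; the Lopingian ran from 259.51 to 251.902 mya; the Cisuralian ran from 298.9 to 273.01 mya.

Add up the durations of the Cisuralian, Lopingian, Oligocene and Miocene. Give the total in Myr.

Each duration: Cisuralian = 25.89; Lopingian = 7.608; Oligocene = 10.87; Miocene = 17.697.
Sum: 25.89 + 7.608 + 10.87 + 17.697 = 62.065 Myr.

62.065 million years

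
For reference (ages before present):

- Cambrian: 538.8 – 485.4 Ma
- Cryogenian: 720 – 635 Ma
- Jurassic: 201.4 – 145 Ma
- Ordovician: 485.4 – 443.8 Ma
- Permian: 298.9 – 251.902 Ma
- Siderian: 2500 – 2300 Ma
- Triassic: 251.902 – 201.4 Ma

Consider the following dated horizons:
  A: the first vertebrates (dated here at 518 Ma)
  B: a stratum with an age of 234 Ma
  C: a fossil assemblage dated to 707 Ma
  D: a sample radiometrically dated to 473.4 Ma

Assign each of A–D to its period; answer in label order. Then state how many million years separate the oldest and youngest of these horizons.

A — Cambrian; B — Triassic; C — Cryogenian; D — Ordovician; span 473 million years

Match each age against the start–end ranges in the excerpt: A = 518 Ma → Cambrian (538.8–485.4); B = 234 Ma → Triassic (251.902–201.4); C = 707 Ma → Cryogenian (720–635); D = 473.4 Ma → Ordovician (485.4–443.8).
The largest age is 707 Ma and the smallest is 234 Ma; their difference is 473 Myr.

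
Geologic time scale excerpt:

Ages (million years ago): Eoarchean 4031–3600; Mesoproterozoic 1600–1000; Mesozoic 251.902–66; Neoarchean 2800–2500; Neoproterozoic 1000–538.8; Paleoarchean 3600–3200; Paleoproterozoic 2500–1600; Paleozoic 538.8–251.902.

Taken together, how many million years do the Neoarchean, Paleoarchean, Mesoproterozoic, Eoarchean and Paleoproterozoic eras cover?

2631 million years

Each duration: Neoarchean = 300; Paleoarchean = 400; Mesoproterozoic = 600; Eoarchean = 431; Paleoproterozoic = 900.
Sum: 300 + 400 + 600 + 431 + 900 = 2631 Myr.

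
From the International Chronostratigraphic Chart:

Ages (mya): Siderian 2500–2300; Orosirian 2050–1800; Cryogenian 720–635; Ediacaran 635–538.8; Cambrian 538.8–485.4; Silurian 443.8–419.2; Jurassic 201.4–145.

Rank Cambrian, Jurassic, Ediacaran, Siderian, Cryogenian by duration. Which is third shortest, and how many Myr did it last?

Start − end for each: Cambrian 538.8 − 485.4 = 53.4; Jurassic 201.4 − 145 = 56.4; Ediacaran 635 − 538.8 = 96.2; Siderian 2500 − 2300 = 200; Cryogenian 720 − 635 = 85.
Ranking these from shortest: Cambrian < Jurassic < Cryogenian < Ediacaran < Siderian.
Position 3 in that ranking is Cryogenian, which lasted 85 Myr.

Cryogenian, 85 million years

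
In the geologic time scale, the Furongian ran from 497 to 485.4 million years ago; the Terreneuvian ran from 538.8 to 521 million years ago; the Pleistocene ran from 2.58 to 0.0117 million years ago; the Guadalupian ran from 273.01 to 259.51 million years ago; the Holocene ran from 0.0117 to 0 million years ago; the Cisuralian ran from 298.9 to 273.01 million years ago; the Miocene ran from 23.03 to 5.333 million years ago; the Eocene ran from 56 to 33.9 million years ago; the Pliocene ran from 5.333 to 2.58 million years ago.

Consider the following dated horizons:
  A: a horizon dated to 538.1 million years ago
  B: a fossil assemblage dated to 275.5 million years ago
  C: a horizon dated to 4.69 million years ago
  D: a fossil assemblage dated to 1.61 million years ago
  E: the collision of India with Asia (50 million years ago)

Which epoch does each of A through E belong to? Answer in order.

Match each age against the start–end ranges in the excerpt: A = 538.1 Ma → Terreneuvian (538.8–521); B = 275.5 Ma → Cisuralian (298.9–273.01); C = 4.69 Ma → Pliocene (5.333–2.58); D = 1.61 Ma → Pleistocene (2.58–0.0117); E = 50 Ma → Eocene (56–33.9).

A — Terreneuvian; B — Cisuralian; C — Pliocene; D — Pleistocene; E — Eocene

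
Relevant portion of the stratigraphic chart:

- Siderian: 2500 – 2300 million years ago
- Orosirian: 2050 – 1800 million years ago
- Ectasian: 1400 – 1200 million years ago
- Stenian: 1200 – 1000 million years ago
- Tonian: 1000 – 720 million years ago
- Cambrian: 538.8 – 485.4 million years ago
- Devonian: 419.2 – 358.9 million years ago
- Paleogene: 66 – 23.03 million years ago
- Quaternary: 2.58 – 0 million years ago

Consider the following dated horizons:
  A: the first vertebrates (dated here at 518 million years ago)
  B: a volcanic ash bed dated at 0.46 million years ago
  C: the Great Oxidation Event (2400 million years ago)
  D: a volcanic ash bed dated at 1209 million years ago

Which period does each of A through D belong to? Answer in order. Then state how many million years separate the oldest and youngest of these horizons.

A: 518 Ma lies in 538.8–485.4 Ma, so Cambrian.
B: 0.46 Ma lies in 2.58–0 Ma, so Quaternary.
C: 2400 Ma lies in 2500–2300 Ma, so Siderian.
D: 1209 Ma lies in 1400–1200 Ma, so Ectasian.
Oldest = 2400 Ma, youngest = 0.46 Ma → span 2399.54 Myr.

A — Cambrian; B — Quaternary; C — Siderian; D — Ectasian; span 2399.54 million years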